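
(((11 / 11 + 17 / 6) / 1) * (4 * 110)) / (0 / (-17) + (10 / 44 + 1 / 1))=111320 / 81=1374.32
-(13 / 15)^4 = -28561 / 50625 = -0.56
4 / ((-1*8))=-1 / 2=-0.50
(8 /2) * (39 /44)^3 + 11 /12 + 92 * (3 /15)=7060301 /319440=22.10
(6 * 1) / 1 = 6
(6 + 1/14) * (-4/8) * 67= -5695/28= -203.39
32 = 32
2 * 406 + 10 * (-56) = 252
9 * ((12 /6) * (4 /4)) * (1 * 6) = 108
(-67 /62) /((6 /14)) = -469 /186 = -2.52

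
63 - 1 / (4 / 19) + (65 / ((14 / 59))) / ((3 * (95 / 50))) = 169667 / 1596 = 106.31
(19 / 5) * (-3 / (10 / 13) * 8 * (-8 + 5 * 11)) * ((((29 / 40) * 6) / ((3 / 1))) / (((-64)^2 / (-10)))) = 1009983 / 51200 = 19.73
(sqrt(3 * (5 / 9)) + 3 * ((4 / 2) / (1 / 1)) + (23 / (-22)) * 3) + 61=sqrt(15) / 3 + 1405 / 22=65.15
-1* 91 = -91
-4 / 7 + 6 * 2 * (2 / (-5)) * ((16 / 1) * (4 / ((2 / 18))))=-96788 / 35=-2765.37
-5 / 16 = -0.31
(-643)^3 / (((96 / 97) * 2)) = -25787227579 / 192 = -134308476.97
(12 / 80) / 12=1 / 80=0.01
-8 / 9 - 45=-413 / 9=-45.89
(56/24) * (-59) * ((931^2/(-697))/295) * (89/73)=539992103/763215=707.52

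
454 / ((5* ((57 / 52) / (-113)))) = -2667704 / 285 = -9360.36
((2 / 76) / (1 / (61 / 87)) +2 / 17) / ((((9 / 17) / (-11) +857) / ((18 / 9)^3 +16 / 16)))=252417 / 176595500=0.00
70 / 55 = 14 / 11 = 1.27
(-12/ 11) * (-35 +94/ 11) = 3492/ 121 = 28.86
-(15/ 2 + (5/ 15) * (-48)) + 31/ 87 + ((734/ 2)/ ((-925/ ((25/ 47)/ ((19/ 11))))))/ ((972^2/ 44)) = 2004365093443/ 226320409044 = 8.86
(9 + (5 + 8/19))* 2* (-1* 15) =-8220/19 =-432.63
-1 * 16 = -16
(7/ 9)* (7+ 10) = 119/ 9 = 13.22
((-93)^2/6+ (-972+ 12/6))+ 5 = 476.50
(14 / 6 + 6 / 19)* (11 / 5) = 1661 / 285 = 5.83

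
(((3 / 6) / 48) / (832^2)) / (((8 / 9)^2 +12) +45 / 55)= 297 / 268582912000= 0.00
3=3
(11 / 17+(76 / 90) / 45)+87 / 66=1502587 / 757350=1.98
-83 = -83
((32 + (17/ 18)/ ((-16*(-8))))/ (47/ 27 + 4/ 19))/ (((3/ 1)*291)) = 200165/ 10652928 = 0.02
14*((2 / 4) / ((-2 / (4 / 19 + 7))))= -959 / 38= -25.24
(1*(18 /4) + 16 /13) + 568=14917 /26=573.73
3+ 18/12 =9/2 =4.50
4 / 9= 0.44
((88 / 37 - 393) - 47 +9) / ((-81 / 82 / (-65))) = -84528470 / 2997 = -28204.36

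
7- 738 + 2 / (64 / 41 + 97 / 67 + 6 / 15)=-34197219 / 46819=-730.41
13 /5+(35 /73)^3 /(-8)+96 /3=538185153 /15560680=34.59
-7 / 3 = -2.33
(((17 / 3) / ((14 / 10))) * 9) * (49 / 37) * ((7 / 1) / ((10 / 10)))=12495 / 37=337.70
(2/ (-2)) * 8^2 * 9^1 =-576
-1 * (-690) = 690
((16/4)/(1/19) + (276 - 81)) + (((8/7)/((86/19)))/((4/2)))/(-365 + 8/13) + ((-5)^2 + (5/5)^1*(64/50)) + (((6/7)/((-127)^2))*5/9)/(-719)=122888546467473484/413376916389675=297.28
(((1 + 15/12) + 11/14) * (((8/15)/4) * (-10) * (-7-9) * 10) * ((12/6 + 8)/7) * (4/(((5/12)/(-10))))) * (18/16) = -4896000/49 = -99918.37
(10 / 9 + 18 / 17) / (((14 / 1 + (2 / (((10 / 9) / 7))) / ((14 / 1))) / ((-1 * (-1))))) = 3320 / 22797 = 0.15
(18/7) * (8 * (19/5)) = 2736/35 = 78.17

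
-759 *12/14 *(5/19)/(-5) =4554/133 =34.24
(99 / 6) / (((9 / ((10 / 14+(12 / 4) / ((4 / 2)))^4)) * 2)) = 10158731 / 460992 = 22.04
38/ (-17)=-38/ 17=-2.24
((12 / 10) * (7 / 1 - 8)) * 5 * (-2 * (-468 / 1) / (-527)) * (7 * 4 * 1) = 157248 / 527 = 298.38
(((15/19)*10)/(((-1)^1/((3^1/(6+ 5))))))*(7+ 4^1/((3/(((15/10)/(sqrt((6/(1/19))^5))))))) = -3150/209 - 25*sqrt(114)/8601186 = -15.07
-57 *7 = -399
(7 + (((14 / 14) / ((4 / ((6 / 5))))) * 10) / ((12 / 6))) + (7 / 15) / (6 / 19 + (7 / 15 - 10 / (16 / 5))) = 12667 / 1526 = 8.30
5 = 5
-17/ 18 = -0.94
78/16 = 39/8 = 4.88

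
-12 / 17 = -0.71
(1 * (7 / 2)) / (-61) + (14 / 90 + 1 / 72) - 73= -1600619 / 21960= -72.89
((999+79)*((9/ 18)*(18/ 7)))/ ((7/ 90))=17820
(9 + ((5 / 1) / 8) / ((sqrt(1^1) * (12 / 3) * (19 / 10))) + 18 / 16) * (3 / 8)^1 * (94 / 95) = 437523 / 115520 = 3.79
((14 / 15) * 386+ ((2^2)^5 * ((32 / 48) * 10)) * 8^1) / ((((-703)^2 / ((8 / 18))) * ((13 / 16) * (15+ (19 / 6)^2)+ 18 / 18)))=70366208 / 30366672005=0.00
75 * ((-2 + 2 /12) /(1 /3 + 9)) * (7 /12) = -275 /32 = -8.59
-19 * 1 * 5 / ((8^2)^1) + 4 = 161 / 64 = 2.52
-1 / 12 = -0.08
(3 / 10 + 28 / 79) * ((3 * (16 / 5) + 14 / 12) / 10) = 166991 / 237000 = 0.70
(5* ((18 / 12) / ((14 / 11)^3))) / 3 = 6655 / 5488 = 1.21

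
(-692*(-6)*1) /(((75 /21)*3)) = 9688 /25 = 387.52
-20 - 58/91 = -1878/91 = -20.64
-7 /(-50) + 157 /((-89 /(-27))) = 212573 /4450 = 47.77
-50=-50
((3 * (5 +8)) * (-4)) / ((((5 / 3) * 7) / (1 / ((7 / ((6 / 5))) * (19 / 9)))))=-25272 / 23275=-1.09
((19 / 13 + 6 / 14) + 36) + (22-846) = -71536 / 91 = -786.11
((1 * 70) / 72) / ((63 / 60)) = 0.93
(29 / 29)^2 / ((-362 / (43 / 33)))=-43 / 11946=-0.00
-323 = -323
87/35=2.49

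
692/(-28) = -173/7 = -24.71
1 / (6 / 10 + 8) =5 / 43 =0.12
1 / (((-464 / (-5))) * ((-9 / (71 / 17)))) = -0.01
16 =16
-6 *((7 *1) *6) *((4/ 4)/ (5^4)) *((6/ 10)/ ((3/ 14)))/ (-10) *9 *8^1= 127008/ 15625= 8.13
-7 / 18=-0.39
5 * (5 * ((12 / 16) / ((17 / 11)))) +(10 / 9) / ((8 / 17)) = 4435 / 306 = 14.49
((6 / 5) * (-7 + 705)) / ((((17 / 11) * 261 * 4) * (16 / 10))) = 3839 / 11832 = 0.32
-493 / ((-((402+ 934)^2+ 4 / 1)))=493 / 1784900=0.00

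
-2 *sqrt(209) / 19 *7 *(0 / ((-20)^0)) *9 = 0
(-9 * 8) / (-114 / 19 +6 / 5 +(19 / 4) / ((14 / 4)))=5040 / 241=20.91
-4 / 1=-4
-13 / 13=-1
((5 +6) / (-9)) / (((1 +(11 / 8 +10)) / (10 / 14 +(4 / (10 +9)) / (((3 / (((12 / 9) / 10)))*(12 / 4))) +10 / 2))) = -821248 / 1454355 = -0.56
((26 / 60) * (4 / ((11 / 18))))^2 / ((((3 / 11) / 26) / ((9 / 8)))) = 237276 / 275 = 862.82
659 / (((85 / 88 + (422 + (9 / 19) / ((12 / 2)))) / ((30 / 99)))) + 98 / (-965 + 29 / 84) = 63698885704 / 171947214783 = 0.37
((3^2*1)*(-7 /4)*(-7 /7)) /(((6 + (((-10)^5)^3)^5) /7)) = -0.00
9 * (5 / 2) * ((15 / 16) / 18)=75 / 64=1.17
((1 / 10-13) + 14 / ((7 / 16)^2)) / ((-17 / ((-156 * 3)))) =986778 / 595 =1658.45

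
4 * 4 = 16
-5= -5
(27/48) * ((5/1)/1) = 45/16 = 2.81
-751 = -751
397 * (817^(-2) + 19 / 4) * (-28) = -35244097805 / 667489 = -52801.02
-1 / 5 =-0.20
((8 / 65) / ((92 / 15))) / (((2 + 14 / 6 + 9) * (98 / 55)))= 99 / 117208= 0.00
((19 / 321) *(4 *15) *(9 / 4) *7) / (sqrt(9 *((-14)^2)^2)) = 285 / 2996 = 0.10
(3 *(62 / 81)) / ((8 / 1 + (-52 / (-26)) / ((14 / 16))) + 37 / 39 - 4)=0.32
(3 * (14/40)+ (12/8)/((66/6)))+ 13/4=244/55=4.44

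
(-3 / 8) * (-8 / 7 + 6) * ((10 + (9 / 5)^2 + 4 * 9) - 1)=-30753 / 350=-87.87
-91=-91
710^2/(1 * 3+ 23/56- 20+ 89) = 5645920/811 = 6961.68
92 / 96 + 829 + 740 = 37679 / 24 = 1569.96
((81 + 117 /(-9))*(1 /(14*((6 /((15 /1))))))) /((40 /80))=24.29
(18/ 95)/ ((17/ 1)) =18/ 1615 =0.01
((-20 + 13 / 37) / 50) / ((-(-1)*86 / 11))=-7997 / 159100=-0.05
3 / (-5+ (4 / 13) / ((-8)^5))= -319488 / 532481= -0.60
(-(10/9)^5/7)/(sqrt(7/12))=-200000 * sqrt(21)/2893401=-0.32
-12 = -12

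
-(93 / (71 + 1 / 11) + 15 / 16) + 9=42255 / 6256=6.75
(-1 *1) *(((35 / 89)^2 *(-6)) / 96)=1225 / 126736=0.01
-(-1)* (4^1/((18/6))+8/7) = 52/21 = 2.48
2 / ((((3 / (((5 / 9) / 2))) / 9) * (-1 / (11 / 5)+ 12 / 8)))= 110 / 69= 1.59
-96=-96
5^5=3125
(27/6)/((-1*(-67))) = 9/134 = 0.07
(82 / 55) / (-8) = -41 / 220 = -0.19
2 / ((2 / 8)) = 8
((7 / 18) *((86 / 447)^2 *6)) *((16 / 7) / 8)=0.02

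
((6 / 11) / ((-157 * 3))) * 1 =-2 / 1727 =-0.00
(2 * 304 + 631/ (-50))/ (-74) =-29769/ 3700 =-8.05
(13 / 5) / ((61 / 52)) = 676 / 305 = 2.22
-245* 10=-2450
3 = 3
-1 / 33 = -0.03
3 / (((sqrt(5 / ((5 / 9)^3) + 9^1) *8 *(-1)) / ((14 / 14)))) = -0.06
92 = 92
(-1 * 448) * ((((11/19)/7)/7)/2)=-352/133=-2.65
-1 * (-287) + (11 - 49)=249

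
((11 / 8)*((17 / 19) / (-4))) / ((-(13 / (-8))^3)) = -0.07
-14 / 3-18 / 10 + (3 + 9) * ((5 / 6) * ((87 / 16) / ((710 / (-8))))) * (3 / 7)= -100333 / 14910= -6.73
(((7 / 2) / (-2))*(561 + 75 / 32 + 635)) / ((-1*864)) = 268429 / 110592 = 2.43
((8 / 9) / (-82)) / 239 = -4 / 88191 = -0.00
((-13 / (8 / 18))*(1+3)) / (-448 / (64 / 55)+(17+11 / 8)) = 0.32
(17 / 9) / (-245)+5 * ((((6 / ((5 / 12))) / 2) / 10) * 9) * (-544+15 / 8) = -30984409 / 1764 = -17564.86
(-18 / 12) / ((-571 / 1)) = 3 / 1142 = 0.00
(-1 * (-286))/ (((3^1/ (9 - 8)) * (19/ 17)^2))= 82654/ 1083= 76.32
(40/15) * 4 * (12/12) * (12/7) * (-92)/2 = -5888/7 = -841.14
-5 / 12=-0.42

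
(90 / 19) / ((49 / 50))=4500 / 931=4.83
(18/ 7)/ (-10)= -9/ 35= -0.26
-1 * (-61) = 61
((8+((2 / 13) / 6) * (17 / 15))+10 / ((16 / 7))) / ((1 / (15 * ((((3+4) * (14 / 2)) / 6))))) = 2844499 / 1872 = 1519.50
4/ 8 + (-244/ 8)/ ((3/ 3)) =-30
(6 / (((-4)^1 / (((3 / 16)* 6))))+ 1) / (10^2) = -11 / 1600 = -0.01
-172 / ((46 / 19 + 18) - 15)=-3268 / 103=-31.73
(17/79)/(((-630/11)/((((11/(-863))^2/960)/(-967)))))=22627/34410179593641600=0.00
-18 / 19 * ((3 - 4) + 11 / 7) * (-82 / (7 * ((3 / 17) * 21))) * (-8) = -89216 / 6517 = -13.69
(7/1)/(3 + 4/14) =49/23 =2.13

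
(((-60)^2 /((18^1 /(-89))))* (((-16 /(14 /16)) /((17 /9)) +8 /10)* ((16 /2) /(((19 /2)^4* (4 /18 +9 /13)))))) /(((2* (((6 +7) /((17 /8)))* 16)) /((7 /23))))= 84649680 /320719981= 0.26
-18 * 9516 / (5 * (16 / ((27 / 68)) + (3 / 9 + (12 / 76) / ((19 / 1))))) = -834772068 / 990245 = -843.00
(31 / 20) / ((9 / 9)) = 31 / 20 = 1.55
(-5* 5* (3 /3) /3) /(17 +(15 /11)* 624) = -275 /28641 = -0.01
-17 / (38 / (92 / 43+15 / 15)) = -2295 / 1634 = -1.40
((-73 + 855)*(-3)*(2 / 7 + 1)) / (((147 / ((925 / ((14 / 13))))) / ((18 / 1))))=-761687550 / 2401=-317237.63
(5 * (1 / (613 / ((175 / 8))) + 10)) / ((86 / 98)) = 12057675 / 210872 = 57.18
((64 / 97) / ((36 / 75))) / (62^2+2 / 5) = 0.00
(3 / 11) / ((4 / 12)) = 9 / 11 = 0.82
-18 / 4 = -9 / 2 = -4.50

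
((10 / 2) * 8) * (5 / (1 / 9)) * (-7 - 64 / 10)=-24120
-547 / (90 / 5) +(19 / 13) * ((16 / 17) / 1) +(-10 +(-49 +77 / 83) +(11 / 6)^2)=-55287307 / 660348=-83.72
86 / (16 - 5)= 86 / 11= 7.82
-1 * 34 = -34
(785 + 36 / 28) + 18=804.29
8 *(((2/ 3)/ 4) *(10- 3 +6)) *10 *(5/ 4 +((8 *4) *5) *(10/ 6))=417950/ 9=46438.89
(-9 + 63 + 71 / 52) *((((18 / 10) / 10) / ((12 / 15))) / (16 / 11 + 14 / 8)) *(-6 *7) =-163.27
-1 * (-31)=31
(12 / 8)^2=9 / 4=2.25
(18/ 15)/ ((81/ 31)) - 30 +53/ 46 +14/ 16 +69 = 1030523/ 24840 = 41.49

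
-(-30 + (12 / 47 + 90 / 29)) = 36312 / 1363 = 26.64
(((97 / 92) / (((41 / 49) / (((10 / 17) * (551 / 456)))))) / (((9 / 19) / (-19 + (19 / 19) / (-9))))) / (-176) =563064145 / 2742455232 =0.21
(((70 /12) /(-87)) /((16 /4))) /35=-1 /2088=-0.00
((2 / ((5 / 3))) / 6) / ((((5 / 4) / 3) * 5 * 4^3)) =3 / 2000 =0.00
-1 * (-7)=7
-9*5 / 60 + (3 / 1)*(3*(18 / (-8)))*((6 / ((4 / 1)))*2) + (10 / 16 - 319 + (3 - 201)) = -4623 / 8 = -577.88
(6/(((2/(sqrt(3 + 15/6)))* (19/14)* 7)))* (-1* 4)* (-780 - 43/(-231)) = 720548* sqrt(22)/1463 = 2310.10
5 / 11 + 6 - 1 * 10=-39 / 11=-3.55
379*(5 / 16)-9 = 1751 / 16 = 109.44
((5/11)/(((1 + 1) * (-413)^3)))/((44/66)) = -15/3099579868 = -0.00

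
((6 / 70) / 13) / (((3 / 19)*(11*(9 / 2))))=0.00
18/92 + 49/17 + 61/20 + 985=7750621/7820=991.13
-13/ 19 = -0.68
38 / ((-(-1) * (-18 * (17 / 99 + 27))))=-209 / 2690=-0.08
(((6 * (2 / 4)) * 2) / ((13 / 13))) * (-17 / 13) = -102 / 13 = -7.85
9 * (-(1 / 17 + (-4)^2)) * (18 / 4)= -22113 / 34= -650.38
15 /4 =3.75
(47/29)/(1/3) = 4.86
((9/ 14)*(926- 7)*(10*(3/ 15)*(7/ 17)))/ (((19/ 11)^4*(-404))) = -121095711/ 895044628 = -0.14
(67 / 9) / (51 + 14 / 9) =67 / 473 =0.14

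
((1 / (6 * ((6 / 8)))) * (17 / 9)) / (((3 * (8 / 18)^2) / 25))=425 / 24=17.71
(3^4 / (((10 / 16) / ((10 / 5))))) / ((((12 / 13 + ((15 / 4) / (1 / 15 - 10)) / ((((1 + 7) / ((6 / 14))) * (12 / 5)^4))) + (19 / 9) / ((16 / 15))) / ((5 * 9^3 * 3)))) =944479734202368 / 966899851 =976812.37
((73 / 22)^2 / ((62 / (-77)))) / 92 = -37303 / 250976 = -0.15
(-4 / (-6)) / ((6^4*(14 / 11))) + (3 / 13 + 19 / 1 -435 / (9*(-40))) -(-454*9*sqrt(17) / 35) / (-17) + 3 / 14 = 7307477 / 353808 -4086*sqrt(17) / 595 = -7.66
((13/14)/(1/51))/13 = 51/14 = 3.64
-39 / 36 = -13 / 12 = -1.08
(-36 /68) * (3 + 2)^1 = -45 /17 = -2.65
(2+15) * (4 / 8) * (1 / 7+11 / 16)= 1581 / 224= 7.06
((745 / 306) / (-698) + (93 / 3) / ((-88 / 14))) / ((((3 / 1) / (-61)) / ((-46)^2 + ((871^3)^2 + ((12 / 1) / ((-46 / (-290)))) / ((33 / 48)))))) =19533628881424391434979030596 / 445811553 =43815887564996305591.43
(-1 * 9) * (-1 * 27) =243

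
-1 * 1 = -1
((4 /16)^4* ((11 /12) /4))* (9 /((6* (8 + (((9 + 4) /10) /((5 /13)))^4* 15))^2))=67138671875 /1159256318574454765248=0.00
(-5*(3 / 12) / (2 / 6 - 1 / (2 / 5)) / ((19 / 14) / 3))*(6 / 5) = 378 / 247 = 1.53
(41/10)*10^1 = 41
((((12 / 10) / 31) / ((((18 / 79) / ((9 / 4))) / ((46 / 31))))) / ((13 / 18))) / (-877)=-49059 / 54781805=-0.00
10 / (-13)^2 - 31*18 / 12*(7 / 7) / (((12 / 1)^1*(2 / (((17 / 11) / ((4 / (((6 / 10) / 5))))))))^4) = 119939070687300443 / 2026970316800000000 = 0.06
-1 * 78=-78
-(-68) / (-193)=-68 / 193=-0.35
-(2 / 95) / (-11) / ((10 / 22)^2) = 22 / 2375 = 0.01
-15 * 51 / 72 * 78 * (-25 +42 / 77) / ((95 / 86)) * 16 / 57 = 20450456 / 3971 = 5149.95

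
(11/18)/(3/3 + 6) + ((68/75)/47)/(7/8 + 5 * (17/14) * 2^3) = 11983087/136650150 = 0.09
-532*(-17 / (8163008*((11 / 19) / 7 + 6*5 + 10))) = 323 / 11685552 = 0.00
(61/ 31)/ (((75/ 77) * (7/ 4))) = 2684/ 2325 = 1.15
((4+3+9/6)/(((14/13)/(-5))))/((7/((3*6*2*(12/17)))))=-7020/49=-143.27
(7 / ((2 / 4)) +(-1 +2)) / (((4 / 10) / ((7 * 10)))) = 2625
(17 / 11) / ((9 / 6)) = 34 / 33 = 1.03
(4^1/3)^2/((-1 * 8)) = -2/9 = -0.22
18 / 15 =6 / 5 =1.20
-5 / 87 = -0.06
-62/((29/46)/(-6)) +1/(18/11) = 308335/522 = 590.68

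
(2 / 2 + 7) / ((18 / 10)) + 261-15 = 2254 / 9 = 250.44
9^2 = 81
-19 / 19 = -1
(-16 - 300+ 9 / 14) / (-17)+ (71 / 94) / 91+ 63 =5930053 / 72709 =81.56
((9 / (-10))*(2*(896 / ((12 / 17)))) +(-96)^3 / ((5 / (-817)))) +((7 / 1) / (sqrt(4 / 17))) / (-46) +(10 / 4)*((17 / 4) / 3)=144563580.83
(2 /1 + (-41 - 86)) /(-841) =0.15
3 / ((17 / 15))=45 / 17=2.65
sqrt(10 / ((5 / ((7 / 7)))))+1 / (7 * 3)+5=sqrt(2)+106 / 21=6.46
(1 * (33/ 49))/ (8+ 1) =11/ 147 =0.07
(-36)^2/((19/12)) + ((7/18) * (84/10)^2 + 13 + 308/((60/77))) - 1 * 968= 407882/1425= 286.23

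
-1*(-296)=296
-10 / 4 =-5 / 2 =-2.50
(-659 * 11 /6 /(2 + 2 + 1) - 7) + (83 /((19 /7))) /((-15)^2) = -2124653 /8550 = -248.50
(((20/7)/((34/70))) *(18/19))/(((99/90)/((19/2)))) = 9000/187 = 48.13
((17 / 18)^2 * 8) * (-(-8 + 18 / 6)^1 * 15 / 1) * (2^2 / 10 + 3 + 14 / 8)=148835 / 54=2756.20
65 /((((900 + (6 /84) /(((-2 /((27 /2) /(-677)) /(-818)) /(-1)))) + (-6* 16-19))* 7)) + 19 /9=2.12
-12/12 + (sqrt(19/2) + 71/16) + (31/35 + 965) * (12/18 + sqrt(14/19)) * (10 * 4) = sqrt(38)/2 + 8655491/336 + 270448 * sqrt(266)/133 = 58927.93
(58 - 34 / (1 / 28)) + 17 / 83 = -74185 / 83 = -893.80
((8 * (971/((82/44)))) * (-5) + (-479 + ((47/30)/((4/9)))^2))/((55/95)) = -26557730301/721600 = -36803.95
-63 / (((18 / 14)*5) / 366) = -17934 / 5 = -3586.80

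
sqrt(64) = 8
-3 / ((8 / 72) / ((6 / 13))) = -162 / 13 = -12.46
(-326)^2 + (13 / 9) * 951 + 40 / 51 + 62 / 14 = 38432792 / 357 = 107654.88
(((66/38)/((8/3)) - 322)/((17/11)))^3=-155109499787947375/17253512704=-8990024.38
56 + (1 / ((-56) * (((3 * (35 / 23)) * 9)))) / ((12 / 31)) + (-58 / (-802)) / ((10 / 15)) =14287796567 / 254651040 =56.11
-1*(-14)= 14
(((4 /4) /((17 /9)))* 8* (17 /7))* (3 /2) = 15.43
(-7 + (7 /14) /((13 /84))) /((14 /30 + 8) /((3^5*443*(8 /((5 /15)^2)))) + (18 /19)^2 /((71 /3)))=-146014298385480 /1469115301901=-99.39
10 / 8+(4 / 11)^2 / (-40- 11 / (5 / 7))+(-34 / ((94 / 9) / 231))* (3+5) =-37899061137 / 6301196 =-6014.58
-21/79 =-0.27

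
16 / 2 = 8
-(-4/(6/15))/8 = 5/4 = 1.25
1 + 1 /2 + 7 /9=41 /18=2.28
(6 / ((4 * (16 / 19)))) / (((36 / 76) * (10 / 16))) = 361 / 60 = 6.02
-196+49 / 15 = -2891 / 15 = -192.73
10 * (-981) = -9810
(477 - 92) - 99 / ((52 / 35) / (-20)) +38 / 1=22824 / 13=1755.69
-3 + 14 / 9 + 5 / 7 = -0.73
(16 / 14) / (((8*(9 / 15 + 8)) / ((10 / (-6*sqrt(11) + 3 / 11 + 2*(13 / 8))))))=-580800*sqrt(11) / 223531931 - 341000 / 223531931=-0.01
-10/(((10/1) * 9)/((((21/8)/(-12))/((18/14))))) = 49/2592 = 0.02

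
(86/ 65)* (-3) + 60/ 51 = -3086/ 1105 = -2.79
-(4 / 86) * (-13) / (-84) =-13 / 1806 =-0.01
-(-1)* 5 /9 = 5 /9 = 0.56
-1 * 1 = -1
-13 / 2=-6.50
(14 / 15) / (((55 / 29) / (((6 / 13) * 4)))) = 3248 / 3575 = 0.91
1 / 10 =0.10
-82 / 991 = -0.08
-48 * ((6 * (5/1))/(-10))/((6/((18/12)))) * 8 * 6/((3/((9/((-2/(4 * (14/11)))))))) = -145152/11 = -13195.64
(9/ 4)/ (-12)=-3/ 16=-0.19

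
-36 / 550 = -18 / 275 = -0.07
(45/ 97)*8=360/ 97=3.71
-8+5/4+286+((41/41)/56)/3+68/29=1371959/4872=281.60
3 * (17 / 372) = 17 / 124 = 0.14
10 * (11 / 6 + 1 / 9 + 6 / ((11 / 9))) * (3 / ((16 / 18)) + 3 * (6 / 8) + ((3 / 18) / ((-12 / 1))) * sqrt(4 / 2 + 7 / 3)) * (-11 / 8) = -527.35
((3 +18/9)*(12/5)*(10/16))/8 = 15/16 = 0.94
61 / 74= 0.82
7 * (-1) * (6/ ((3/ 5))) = -70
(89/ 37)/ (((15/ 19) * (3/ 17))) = 28747/ 1665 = 17.27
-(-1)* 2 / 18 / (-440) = -1 / 3960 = -0.00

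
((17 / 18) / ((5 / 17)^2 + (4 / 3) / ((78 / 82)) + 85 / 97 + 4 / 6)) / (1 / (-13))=-80538809 / 19883632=-4.05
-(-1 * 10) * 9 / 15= 6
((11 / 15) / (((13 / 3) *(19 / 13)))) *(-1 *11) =-121 / 95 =-1.27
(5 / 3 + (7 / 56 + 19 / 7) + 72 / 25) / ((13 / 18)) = 93063 / 9100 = 10.23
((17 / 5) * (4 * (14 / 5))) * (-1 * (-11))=10472 / 25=418.88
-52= -52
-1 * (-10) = 10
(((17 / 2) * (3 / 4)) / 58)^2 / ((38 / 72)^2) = 210681 / 4857616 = 0.04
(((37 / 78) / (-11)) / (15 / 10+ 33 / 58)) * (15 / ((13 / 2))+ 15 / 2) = -18241 / 89232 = -0.20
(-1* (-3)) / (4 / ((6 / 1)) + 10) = 9 / 32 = 0.28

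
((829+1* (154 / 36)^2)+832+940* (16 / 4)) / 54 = 1762333 / 17496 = 100.73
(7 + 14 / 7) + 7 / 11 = 106 / 11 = 9.64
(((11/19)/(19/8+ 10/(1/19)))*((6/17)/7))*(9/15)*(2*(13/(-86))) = -2288/83125665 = -0.00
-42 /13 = -3.23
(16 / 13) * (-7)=-112 / 13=-8.62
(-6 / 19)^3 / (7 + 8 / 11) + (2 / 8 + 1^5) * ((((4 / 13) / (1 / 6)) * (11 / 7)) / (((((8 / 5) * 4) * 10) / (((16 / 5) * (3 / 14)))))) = 51664437 / 1485522220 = 0.03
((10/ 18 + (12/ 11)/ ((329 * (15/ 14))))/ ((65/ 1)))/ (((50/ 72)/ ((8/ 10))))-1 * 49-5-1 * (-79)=25.01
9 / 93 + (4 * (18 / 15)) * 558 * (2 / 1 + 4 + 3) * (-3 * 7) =-78463713 / 155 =-506217.50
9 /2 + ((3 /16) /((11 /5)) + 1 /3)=2597 /528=4.92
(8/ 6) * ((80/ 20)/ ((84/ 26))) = 104/ 63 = 1.65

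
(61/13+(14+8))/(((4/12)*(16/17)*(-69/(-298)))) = 878951/2392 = 367.45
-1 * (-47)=47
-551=-551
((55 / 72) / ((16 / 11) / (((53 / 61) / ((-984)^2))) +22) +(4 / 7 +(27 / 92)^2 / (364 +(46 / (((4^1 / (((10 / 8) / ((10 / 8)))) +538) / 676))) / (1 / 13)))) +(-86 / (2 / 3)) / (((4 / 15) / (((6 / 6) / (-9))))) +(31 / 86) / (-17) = 1002679461256697823308797 / 18465448795574594591232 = 54.30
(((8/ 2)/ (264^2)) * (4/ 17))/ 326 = 1/ 24140952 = 0.00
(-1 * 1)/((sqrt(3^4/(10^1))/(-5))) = 5 * sqrt(10)/9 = 1.76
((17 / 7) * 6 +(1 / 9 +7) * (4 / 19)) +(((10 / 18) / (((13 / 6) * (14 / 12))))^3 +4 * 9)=6710948878 / 128860641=52.08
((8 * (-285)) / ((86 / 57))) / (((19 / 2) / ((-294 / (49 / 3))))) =2863.26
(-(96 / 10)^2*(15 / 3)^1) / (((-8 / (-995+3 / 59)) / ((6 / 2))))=-50718528 / 295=-171927.21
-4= -4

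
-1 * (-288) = 288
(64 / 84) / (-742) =-8 / 7791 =-0.00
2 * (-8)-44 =-60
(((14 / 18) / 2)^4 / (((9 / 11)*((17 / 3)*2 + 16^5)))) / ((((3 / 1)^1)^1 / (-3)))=-26411 / 990688535136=-0.00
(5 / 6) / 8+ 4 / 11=247 / 528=0.47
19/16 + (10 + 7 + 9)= 435/16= 27.19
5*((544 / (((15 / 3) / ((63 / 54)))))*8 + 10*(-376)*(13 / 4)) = -168068 / 3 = -56022.67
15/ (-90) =-1/ 6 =-0.17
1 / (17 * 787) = 0.00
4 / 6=2 / 3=0.67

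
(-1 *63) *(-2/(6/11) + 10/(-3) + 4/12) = 420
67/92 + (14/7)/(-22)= 645/1012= 0.64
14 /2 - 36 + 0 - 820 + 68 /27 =-22855 /27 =-846.48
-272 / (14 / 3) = -408 / 7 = -58.29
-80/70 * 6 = -48/7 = -6.86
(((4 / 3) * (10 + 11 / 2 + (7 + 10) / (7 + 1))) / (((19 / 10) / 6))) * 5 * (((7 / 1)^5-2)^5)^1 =9448909752510010147031250 / 19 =497311039605790007738486.80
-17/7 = -2.43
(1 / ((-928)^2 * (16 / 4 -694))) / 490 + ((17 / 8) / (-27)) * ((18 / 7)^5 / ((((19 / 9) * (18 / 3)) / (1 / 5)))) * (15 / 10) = -397663062411637 / 1897530844876800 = -0.21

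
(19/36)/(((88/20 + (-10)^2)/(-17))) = -1615/18792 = -0.09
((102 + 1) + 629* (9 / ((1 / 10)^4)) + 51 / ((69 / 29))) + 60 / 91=118484991822 / 2093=56610125.09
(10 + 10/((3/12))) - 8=42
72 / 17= 4.24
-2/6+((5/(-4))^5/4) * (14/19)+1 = 12199/116736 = 0.10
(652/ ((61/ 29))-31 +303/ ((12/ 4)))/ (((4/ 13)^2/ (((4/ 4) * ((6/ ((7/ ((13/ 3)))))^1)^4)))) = 111875779002/ 146461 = 763860.54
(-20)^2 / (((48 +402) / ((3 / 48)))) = 1 / 18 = 0.06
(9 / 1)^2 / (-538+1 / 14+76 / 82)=-46494 / 308239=-0.15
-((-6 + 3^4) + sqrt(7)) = -75 -sqrt(7) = -77.65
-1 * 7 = -7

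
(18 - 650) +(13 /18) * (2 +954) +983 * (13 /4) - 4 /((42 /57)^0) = 116971 /36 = 3249.19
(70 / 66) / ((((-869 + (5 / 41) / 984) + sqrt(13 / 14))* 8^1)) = -14438845437695 / 94642789124291573 - 1186819620* sqrt(182) / 94642789124291573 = -0.00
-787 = -787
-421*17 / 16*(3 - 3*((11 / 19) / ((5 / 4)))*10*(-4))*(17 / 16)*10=-677087985 / 2432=-278407.89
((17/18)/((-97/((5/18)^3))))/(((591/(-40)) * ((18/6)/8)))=42500/1128367341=0.00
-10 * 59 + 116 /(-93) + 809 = 20251 /93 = 217.75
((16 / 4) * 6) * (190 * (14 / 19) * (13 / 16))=2730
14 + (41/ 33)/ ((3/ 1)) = 1427/ 99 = 14.41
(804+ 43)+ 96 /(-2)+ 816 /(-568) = 797.56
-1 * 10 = -10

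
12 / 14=6 / 7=0.86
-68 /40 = -17 /10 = -1.70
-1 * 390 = -390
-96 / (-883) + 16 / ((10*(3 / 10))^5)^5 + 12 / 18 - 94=-69746538893041784 / 748155842138169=-93.22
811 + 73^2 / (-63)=45764 / 63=726.41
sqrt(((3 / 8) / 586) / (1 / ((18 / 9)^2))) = sqrt(879) / 586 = 0.05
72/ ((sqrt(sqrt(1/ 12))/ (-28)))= -2016*sqrt(2)*3^(1/ 4)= -3752.20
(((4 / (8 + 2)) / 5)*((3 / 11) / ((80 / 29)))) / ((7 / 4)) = 87 / 19250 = 0.00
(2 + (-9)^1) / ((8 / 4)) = -7 / 2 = -3.50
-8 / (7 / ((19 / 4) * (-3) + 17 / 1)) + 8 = 34 / 7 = 4.86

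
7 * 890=6230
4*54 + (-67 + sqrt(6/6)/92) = 13709/92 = 149.01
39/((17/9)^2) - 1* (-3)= 4026/289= 13.93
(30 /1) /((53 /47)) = 1410 /53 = 26.60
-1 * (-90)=90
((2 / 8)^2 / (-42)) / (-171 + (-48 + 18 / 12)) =1 / 146160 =0.00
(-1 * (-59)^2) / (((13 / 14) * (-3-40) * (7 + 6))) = 48734 / 7267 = 6.71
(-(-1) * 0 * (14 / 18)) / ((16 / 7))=0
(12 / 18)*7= 14 / 3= 4.67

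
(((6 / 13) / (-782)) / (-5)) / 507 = 1 / 4295135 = 0.00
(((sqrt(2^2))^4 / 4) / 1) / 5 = 4 / 5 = 0.80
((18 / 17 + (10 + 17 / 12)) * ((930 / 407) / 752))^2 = 155610525625 / 108288498942976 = 0.00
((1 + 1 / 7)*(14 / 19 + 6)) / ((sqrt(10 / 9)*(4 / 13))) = 4992*sqrt(10) / 665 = 23.74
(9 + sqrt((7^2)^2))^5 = 656356768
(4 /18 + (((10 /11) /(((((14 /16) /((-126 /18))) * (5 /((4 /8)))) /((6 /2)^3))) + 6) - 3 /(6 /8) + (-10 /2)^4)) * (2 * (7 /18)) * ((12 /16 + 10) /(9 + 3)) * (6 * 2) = 18105451 /3564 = 5080.09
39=39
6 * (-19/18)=-19/3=-6.33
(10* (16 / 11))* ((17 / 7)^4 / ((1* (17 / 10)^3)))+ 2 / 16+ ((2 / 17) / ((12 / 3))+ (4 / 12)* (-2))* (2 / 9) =9986228929 / 96981192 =102.97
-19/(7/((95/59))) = -1805/413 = -4.37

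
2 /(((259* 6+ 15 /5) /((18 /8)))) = 1 /346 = 0.00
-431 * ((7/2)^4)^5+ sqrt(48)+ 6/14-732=-240733267425265164713/7340032+ 4 * sqrt(3)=-32797304892569.18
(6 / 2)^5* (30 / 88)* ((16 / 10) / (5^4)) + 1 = 1.21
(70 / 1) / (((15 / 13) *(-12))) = -91 / 18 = -5.06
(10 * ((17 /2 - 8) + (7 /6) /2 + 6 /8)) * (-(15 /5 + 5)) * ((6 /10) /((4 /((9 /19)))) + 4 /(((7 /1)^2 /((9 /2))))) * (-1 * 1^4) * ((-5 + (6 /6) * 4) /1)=-59862 /931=-64.30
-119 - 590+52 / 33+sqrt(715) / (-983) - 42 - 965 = -56576 / 33 - sqrt(715) / 983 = -1714.45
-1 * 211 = -211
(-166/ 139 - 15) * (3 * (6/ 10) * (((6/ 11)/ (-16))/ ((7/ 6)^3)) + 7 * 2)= -592870631/ 2622235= -226.09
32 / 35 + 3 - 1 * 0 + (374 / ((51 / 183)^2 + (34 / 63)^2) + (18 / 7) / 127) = 1449831427699 / 1424626945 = 1017.69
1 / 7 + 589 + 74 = 663.14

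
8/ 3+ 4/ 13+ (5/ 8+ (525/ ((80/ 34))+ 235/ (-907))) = 32043023/ 141492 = 226.47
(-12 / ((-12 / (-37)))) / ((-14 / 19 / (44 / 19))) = 814 / 7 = 116.29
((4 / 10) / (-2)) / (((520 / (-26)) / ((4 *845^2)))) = 28561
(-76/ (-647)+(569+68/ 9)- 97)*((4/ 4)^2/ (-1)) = -2793136/ 5823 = -479.67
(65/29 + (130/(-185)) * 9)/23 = -4381/24679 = -0.18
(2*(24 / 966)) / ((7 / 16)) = 128 / 1127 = 0.11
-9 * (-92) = 828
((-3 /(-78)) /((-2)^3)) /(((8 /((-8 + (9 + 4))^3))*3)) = -125 /4992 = -0.03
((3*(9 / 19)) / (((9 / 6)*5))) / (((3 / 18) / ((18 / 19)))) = 1944 / 1805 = 1.08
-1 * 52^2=-2704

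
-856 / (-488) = 107 / 61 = 1.75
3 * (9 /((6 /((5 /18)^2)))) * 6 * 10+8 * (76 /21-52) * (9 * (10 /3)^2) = -541575 /14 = -38683.93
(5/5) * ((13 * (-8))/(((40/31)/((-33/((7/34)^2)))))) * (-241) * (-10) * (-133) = -140791831752/7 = -20113118821.71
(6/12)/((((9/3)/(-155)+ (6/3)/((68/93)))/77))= 202895/14313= 14.18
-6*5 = -30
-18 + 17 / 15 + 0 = -253 / 15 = -16.87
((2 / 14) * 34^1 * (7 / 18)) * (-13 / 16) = -221 / 144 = -1.53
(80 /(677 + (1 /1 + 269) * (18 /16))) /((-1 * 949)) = -320 /3722927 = -0.00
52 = 52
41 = 41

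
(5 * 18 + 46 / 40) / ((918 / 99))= 20053 / 2040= 9.83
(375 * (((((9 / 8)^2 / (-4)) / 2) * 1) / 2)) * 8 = -30375 / 128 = -237.30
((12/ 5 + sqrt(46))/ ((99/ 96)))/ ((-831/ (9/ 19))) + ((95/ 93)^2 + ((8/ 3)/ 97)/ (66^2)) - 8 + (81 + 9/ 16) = 9566069414148169/ 128223495916560 - 32* sqrt(46)/ 57893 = 74.60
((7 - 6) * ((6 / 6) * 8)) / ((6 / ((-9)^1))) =-12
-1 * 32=-32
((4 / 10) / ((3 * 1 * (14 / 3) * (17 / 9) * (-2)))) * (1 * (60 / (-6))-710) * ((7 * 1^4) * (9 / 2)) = 2916 / 17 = 171.53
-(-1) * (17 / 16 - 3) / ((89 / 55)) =-1705 / 1424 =-1.20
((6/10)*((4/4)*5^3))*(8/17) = 600/17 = 35.29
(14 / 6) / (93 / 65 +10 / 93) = 14105 / 9299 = 1.52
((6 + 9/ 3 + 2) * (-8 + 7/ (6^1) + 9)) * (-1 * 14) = -1001/ 3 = -333.67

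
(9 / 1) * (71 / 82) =7.79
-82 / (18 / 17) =-77.44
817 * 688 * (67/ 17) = 2215319.53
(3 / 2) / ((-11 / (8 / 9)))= -4 / 33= -0.12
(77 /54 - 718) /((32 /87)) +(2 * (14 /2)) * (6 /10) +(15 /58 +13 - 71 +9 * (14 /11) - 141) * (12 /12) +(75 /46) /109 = -4899105179459 /2303231040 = -2127.06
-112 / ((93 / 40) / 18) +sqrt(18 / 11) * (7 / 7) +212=-20308 / 31 +3 * sqrt(22) / 11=-653.82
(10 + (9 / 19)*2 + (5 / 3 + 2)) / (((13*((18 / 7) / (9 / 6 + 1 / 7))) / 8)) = 38318 / 6669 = 5.75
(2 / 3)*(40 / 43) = 80 / 129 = 0.62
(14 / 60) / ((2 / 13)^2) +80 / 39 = 6193 / 520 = 11.91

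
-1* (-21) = 21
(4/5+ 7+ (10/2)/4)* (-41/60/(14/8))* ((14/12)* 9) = -37.10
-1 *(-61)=61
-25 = -25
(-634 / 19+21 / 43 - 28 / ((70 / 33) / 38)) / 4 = -2183351 / 16340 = -133.62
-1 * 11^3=-1331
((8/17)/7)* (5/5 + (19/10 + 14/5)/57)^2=761378/9665775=0.08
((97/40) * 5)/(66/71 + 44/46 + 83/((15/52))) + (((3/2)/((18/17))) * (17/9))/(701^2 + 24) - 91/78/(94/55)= -22678008078384277/35392724660224800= -0.64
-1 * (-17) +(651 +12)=680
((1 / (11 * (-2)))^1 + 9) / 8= 197 / 176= 1.12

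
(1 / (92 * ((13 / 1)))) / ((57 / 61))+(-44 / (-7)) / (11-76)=-228601 / 2386020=-0.10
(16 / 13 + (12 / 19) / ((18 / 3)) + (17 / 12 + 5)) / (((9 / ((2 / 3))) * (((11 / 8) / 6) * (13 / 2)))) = 33424 / 86697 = 0.39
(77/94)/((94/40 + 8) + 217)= 770/213709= 0.00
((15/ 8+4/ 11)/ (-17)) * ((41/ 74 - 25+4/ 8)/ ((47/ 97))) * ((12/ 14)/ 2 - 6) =-330146193/ 9105404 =-36.26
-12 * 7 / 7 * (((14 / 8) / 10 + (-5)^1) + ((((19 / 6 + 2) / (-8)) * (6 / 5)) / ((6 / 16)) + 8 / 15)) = 763 / 10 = 76.30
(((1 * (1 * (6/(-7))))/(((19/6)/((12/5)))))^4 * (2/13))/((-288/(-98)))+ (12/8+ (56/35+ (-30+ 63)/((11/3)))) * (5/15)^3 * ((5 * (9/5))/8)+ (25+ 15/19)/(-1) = -62948177123791/2490434310000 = -25.28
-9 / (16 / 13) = -117 / 16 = -7.31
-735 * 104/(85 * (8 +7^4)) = -0.37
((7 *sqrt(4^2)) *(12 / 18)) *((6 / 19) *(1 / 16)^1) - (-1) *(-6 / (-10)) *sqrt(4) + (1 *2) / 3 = 637 / 285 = 2.24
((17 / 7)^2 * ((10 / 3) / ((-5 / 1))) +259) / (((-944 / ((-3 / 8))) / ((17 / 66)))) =637415 / 24423168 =0.03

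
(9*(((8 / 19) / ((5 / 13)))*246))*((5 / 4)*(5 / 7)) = 287820 / 133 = 2164.06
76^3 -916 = 438060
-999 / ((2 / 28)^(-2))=-999 / 196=-5.10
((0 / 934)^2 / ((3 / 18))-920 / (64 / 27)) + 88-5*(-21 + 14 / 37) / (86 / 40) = -3209591 / 12728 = -252.17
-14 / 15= -0.93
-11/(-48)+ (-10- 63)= -3493/48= -72.77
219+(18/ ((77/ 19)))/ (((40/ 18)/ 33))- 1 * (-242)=36887/ 70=526.96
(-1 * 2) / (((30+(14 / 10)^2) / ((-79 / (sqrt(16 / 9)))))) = 3.71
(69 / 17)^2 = 16.47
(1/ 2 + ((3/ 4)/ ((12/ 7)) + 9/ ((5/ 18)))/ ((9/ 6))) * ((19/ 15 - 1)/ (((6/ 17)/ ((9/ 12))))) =45679/ 3600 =12.69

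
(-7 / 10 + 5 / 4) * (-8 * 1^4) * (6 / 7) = -132 / 35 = -3.77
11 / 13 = 0.85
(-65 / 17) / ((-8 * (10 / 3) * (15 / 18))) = 117 / 680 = 0.17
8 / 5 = 1.60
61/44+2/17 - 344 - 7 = -261423/748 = -349.50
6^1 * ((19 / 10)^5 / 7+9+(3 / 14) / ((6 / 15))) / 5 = 27453297 / 1750000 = 15.69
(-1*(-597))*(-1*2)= -1194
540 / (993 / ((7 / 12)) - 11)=3780 / 11839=0.32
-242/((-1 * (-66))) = -11/3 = -3.67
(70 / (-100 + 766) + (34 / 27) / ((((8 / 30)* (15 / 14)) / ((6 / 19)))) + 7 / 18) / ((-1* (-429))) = 23863 / 5428566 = 0.00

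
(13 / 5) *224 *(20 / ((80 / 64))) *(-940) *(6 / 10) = -26277888 / 5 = -5255577.60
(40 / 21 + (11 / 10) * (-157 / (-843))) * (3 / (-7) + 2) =1369379 / 413070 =3.32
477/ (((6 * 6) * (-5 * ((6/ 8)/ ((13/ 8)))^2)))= -8957/ 720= -12.44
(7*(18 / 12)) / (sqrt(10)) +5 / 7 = 5 / 7 +21*sqrt(10) / 20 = 4.03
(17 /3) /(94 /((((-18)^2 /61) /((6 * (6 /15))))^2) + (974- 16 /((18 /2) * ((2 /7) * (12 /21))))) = 103275 /17902474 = 0.01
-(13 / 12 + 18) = -229 / 12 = -19.08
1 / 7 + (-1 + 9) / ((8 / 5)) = 36 / 7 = 5.14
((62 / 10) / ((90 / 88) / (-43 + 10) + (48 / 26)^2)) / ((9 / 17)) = 43106492 / 12431205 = 3.47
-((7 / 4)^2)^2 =-2401 / 256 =-9.38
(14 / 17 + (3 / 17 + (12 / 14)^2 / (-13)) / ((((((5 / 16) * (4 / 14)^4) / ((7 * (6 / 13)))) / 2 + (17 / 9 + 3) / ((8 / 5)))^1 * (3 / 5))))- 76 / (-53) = 10061440758 / 4331385409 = 2.32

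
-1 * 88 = -88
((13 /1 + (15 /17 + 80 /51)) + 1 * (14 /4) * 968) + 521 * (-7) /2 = 161155 /102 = 1579.95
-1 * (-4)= 4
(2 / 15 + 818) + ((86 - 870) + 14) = 722 / 15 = 48.13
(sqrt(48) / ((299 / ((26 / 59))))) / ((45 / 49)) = 392 * sqrt(3) / 61065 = 0.01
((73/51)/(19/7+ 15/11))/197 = 5621/3154758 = 0.00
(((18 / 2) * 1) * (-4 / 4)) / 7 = -1.29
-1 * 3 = -3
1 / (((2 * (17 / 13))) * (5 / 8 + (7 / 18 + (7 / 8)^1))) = 117 / 578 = 0.20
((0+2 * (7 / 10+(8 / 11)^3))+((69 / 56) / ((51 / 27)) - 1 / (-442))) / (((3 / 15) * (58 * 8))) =232584467 / 7643219584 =0.03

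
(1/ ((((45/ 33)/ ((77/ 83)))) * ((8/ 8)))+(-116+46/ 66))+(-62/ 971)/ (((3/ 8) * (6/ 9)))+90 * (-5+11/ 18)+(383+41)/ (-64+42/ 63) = -130516808791/ 252659055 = -516.57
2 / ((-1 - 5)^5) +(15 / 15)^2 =3887 / 3888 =1.00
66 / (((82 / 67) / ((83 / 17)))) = 183513 / 697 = 263.29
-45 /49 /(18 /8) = -20 /49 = -0.41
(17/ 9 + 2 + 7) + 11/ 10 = 1079/ 90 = 11.99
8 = 8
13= 13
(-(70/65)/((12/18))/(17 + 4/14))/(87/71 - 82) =10437/9021155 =0.00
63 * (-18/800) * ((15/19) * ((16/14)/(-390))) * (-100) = -81/247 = -0.33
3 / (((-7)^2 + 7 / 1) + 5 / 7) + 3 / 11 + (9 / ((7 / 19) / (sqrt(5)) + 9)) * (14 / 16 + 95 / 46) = 383657609223 / 117440438368 - 647577 * sqrt(5) / 26892704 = 3.21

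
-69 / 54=-23 / 18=-1.28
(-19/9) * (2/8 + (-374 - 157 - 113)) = 48925/36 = 1359.03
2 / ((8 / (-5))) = -5 / 4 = -1.25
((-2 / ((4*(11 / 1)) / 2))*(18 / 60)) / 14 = -3 / 1540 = -0.00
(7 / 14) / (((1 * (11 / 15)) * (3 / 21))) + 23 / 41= 4811 / 902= 5.33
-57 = -57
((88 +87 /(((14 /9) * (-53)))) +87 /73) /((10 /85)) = 81158051 /108332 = 749.16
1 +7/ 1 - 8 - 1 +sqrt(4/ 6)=-1 +sqrt(6)/ 3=-0.18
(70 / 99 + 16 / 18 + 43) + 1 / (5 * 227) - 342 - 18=-35440276 / 112365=-315.40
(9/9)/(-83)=-1/83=-0.01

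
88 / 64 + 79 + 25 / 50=647 / 8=80.88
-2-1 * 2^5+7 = -27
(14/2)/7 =1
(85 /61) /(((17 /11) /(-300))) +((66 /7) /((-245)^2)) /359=-2488906608474 /9201412325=-270.49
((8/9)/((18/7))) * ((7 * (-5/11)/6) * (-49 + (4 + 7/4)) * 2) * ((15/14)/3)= 30275/5346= 5.66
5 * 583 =2915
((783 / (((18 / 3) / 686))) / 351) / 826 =1421 / 4602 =0.31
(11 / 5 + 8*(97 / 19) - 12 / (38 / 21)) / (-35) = -3459 / 3325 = -1.04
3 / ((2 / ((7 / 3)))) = 7 / 2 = 3.50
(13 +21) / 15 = 34 / 15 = 2.27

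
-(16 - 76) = 60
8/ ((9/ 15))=40/ 3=13.33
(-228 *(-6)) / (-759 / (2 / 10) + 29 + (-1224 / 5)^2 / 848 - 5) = -201400 / 544771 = -0.37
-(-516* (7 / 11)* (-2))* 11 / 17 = -7224 / 17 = -424.94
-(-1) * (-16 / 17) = -16 / 17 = -0.94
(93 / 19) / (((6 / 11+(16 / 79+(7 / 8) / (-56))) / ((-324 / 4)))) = -541.36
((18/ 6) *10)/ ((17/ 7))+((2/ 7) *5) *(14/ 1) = 550/ 17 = 32.35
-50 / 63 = -0.79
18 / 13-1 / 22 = 383 / 286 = 1.34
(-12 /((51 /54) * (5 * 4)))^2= 2916 /7225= 0.40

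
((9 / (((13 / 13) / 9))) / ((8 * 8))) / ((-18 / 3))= -27 / 128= -0.21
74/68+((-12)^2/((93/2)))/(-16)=943/1054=0.89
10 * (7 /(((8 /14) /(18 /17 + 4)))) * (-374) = -231770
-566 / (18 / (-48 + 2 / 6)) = 40469 / 27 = 1498.85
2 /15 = 0.13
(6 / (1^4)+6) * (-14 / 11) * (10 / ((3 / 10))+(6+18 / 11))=-75712 / 121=-625.72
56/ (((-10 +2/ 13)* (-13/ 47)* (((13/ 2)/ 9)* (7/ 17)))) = 69.14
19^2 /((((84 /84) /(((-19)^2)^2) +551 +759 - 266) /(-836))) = -39330356516 /136055125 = -289.08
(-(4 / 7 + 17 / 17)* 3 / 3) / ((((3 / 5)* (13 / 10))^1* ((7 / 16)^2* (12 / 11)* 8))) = -48400 / 40131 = -1.21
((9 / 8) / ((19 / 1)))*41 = 369 / 152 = 2.43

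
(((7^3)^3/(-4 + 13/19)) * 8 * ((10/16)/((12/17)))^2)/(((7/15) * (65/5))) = -565259326625/44928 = -12581448.69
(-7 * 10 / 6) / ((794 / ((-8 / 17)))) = 140 / 20247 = 0.01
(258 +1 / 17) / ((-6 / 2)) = -86.02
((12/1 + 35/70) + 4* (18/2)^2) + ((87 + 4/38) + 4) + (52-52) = 16249/38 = 427.61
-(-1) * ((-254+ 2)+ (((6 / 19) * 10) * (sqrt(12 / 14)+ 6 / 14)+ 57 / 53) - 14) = -1857913 / 7049+ 60 * sqrt(42) / 133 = -260.65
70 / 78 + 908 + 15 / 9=910.56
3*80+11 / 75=18011 / 75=240.15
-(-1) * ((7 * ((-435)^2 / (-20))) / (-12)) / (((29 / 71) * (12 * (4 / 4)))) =1126.02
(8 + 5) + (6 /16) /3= 105 /8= 13.12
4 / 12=1 / 3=0.33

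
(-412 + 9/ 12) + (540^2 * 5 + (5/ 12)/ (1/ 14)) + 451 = 17496547/ 12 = 1458045.58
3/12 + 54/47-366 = -68545/188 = -364.60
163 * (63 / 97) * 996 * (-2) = -20455848 / 97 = -210885.03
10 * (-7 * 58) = -4060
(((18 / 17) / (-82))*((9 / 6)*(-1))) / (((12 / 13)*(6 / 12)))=117 / 2788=0.04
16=16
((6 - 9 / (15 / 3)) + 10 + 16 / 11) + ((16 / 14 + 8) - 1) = 9162 / 385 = 23.80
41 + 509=550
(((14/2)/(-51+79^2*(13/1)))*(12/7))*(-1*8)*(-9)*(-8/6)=-0.01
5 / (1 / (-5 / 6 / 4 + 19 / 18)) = 4.24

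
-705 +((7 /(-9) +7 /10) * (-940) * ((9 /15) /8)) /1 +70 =-629.52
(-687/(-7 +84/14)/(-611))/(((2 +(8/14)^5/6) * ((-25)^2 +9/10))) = -173196135/193801466573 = -0.00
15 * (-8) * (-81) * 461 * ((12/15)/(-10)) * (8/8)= -1792368/5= -358473.60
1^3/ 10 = 1/ 10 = 0.10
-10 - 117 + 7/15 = -1898/15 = -126.53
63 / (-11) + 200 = 2137 / 11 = 194.27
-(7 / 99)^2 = -49 / 9801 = -0.00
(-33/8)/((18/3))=-11/16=-0.69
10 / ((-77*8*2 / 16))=-10 / 77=-0.13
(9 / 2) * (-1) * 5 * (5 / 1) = -225 / 2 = -112.50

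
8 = 8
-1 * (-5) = 5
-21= -21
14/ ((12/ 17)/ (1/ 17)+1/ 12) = 168/ 145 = 1.16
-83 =-83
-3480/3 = -1160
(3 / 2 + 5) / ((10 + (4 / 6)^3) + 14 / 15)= 1755 / 3032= 0.58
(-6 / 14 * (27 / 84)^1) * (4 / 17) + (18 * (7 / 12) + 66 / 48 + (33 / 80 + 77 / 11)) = 1283159 / 66640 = 19.26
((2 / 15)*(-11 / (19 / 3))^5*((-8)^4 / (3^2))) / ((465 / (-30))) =23747936256 / 383795345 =61.88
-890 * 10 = -8900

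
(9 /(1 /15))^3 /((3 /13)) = 10661625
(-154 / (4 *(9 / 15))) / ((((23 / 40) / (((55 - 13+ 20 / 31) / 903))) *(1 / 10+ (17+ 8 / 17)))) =-247214000 / 824205897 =-0.30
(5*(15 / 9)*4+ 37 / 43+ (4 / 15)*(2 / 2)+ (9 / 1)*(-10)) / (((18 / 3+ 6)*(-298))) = 11941 / 768840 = 0.02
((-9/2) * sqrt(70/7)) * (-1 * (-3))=-27 * sqrt(10)/2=-42.69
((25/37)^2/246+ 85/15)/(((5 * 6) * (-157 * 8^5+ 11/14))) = -4454359/121279142125110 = -0.00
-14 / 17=-0.82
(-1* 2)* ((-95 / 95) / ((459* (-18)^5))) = -1 / 433655856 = -0.00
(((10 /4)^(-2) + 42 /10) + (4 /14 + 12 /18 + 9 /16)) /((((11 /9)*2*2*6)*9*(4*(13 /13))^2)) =49349 /35481600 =0.00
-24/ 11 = -2.18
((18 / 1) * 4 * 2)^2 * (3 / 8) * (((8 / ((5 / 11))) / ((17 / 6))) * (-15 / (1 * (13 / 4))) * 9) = -443418624 / 221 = -2006419.11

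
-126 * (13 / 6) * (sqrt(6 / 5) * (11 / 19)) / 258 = -1001 * sqrt(30) / 8170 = -0.67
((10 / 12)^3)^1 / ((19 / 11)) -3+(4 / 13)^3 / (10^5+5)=-800992926763 / 300564627480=-2.66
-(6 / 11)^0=-1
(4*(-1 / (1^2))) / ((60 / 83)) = -83 / 15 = -5.53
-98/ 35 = -14/ 5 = -2.80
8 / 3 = 2.67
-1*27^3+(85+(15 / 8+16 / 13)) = -2037869 / 104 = -19594.89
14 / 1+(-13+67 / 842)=909 / 842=1.08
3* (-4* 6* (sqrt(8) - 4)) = 288 - 144* sqrt(2) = 84.35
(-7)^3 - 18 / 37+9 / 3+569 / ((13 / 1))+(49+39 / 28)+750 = 6783503 / 13468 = 503.68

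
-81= -81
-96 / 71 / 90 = -16 / 1065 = -0.02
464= 464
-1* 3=-3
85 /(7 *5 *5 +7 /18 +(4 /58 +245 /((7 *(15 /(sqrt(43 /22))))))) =8940368646 /18448419673 - 5404266 *sqrt(946) /18448419673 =0.48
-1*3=-3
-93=-93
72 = 72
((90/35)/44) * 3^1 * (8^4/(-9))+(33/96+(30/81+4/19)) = -99691121/1264032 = -78.87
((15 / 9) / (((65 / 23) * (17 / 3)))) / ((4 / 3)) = 69 / 884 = 0.08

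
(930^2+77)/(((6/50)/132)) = 951474700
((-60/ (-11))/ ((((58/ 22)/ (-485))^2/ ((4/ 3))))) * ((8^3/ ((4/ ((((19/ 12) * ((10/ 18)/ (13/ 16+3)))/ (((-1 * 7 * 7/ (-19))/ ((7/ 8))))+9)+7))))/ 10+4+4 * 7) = 567509691161600/ 9695889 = 58530959.99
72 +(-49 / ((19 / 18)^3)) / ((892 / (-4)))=110413872 / 1529557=72.19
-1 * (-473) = 473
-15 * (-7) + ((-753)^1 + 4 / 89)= -57668 / 89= -647.96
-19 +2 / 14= -132 / 7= -18.86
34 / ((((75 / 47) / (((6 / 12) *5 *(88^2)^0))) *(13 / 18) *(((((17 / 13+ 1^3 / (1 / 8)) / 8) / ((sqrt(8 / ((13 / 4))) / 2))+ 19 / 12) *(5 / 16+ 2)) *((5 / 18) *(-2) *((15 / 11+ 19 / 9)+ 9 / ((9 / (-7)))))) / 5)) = 26.55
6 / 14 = 3 / 7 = 0.43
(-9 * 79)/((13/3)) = -2133/13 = -164.08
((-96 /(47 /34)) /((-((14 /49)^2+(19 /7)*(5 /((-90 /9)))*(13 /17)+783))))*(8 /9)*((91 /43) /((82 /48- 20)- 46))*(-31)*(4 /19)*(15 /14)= 93501571072 /5146365957363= 0.02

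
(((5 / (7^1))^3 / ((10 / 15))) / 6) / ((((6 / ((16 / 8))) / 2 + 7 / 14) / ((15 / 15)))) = 125 / 2744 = 0.05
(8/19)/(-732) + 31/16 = 107755/55632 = 1.94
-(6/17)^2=-0.12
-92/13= -7.08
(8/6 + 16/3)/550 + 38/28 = 3163/2310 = 1.37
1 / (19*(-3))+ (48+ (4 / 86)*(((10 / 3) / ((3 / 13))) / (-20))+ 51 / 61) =21881651 / 448533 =48.78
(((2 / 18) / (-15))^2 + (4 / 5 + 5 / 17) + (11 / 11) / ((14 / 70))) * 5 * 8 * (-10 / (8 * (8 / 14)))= -13216889 / 24786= -533.24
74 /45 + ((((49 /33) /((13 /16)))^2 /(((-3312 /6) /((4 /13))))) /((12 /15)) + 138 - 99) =33546974437 /825423885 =40.64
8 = 8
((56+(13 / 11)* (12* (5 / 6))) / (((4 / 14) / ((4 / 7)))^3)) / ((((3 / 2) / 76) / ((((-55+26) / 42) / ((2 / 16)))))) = -105227776 / 693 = -151843.83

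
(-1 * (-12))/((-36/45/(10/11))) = -150/11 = -13.64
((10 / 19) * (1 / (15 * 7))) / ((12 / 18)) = 1 / 133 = 0.01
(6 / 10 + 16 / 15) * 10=50 / 3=16.67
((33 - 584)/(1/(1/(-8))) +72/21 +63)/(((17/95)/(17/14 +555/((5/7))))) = 7842384425/13328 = 588414.20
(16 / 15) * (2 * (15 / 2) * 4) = 64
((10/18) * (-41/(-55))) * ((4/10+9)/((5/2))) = 3854/2475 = 1.56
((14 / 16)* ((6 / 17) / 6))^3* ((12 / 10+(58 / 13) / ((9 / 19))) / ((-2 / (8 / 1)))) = -532679 / 91971360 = -0.01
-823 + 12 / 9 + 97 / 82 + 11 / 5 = -1006489 / 1230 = -818.28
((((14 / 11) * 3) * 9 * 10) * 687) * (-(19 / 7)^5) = -34780326.64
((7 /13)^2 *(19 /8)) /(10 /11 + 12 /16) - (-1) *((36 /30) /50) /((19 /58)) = 28615651 /58600750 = 0.49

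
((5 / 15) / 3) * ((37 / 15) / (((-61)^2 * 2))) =37 / 1004670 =0.00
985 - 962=23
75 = 75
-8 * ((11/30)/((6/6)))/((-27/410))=3608/81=44.54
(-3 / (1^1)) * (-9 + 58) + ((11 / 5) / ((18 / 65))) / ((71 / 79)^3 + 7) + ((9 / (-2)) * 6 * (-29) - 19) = 42375302081 / 68565312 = 618.03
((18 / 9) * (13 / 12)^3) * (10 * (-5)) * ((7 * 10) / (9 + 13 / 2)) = -1922375 / 3348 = -574.19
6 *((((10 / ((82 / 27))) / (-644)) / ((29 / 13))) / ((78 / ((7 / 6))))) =-45 / 218776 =-0.00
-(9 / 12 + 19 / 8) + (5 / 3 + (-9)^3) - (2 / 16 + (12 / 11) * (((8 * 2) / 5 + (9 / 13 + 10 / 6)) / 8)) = -6274909 / 8580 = -731.34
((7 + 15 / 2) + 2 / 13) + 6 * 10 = 1941 / 26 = 74.65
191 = 191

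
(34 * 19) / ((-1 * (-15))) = 646 / 15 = 43.07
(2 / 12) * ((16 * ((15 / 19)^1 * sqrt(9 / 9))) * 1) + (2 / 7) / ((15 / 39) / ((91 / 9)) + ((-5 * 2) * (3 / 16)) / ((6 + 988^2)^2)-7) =2.06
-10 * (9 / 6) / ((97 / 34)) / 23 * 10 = -5100 / 2231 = -2.29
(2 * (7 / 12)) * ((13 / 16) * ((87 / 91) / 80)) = 29 / 2560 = 0.01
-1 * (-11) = 11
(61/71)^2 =3721/5041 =0.74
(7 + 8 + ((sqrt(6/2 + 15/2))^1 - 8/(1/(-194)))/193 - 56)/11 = -6361/2123 + sqrt(42)/4246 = -2.99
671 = 671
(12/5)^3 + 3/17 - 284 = -573749/2125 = -270.00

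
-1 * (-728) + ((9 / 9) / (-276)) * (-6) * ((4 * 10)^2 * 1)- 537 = 5193 / 23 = 225.78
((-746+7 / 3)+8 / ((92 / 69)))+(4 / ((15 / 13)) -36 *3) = -4211 / 5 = -842.20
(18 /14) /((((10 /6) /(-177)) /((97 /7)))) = -463563 /245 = -1892.09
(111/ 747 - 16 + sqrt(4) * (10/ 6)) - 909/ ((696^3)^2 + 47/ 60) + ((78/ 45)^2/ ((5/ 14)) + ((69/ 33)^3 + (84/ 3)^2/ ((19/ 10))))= 6726657701394610807499923821676/ 16105305202351474612861697625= 417.67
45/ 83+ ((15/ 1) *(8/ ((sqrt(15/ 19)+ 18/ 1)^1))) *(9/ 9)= 1227555/ 169901 - 40 *sqrt(285)/ 2047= 6.90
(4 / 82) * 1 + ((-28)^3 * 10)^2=48189030400.05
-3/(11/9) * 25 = -675/11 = -61.36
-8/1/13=-8/13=-0.62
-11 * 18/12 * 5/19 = -165/38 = -4.34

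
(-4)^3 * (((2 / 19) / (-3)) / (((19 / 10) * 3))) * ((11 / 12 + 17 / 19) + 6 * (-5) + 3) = -1837760 / 185193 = -9.92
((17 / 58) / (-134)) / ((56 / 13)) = -0.00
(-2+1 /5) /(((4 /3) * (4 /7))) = -189 /80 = -2.36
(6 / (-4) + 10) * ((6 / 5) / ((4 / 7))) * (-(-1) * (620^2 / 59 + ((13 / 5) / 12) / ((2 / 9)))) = 5490053457 / 47200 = 116314.69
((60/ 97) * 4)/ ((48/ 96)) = 480/ 97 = 4.95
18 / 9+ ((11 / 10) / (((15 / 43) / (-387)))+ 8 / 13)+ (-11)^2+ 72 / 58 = -20649859 / 18850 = -1095.48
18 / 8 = 9 / 4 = 2.25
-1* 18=-18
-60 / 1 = -60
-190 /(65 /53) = -2014 /13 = -154.92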